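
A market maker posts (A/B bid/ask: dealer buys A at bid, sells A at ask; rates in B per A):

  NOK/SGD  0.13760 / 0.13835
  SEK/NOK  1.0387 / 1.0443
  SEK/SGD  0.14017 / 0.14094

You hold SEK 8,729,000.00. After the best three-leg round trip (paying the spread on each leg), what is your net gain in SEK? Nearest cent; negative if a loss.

Best loop SEK → NOK → SGD → SEK:
SEK 8,729,000.00 × 1.0387 (sell SEK at bid) = NOK 9,066,812.30
NOK 9,066,812.30 × 0.13760 (sell NOK at bid) = SGD 1,247,593.37
SGD 1,247,593.37 ÷ 0.14094 (buy SEK at ask) = SEK 8,851,946.73

Net profit: SEK 122,946.73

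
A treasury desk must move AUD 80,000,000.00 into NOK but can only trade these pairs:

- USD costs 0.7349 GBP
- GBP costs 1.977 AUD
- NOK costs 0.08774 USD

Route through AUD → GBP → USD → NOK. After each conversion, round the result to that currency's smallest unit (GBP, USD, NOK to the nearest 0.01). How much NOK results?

AUD 80,000,000.00 ÷ 1.977 = GBP 40,465,351.54
GBP 40,465,351.54 ÷ 0.7349 = USD 55,062,391.54
USD 55,062,391.54 ÷ 0.08774 = NOK 627,563,158.65

NOK 627,563,158.65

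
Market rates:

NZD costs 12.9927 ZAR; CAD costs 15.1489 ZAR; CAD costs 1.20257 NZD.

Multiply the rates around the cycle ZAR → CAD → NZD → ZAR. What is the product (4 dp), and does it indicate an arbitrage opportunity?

1.0314 (arbitrage exists)

Around ZAR → CAD → NZD → ZAR: 1 ÷ 15.1489 × 1.20257 × 12.9927 = 1.031404
Product > 1; profitable direction is ZAR → CAD → NZD → ZAR.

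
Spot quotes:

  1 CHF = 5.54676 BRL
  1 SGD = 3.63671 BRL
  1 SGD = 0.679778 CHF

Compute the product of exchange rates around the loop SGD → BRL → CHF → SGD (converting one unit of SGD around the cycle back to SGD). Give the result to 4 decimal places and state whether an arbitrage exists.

0.9645 (arbitrage exists)

Around SGD → BRL → CHF → SGD: 1 × 3.63671 ÷ 5.54676 ÷ 0.679778 = 0.964500
Product < 1; profitable direction is SGD → CHF → BRL → SGD.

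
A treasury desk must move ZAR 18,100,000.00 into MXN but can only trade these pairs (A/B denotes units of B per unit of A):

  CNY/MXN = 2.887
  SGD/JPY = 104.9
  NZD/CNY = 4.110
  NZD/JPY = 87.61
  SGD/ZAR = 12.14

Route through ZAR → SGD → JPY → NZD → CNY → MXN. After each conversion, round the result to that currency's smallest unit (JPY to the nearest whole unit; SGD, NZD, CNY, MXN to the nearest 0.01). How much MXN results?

ZAR 18,100,000.00 ÷ 12.14 = SGD 1,490,939.04
SGD 1,490,939.04 × 104.9 = JPY 156,399,505
JPY 156,399,505 ÷ 87.61 = NZD 1,785,178.69
NZD 1,785,178.69 × 4.110 = CNY 7,337,084.42
CNY 7,337,084.42 × 2.887 = MXN 21,182,162.72

MXN 21,182,162.72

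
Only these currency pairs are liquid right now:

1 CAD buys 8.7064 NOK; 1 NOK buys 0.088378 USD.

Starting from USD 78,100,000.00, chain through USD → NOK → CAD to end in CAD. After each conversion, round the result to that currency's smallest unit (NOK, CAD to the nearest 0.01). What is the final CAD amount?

CAD 101,500,515.63

USD 78,100,000.00 ÷ 0.088378 = NOK 883,704,089.25
NOK 883,704,089.25 ÷ 8.7064 = CAD 101,500,515.63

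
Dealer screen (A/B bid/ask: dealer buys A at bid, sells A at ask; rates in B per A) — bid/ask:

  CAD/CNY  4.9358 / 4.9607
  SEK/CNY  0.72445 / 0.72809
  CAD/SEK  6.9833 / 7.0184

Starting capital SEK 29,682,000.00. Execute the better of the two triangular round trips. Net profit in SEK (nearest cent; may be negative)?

Net profit: SEK 588,480.40

Best loop SEK → CNY → CAD → SEK:
SEK 29,682,000.00 × 0.72445 (sell SEK at bid) = CNY 21,503,124.90
CNY 21,503,124.90 ÷ 4.9607 (buy CAD at ask) = CAD 4,334,695.69
CAD 4,334,695.69 × 6.9833 (sell CAD at bid) = SEK 30,270,480.40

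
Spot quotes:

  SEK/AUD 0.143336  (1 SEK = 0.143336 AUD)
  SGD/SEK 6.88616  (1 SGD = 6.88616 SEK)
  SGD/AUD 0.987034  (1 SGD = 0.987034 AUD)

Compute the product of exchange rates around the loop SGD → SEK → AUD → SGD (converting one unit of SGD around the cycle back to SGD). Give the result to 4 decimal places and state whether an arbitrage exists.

Around SGD → SEK → AUD → SGD: 1 × 6.88616 × 0.143336 ÷ 0.987034 = 1.000001
Product ≈ 1 (deviation 0.000%, within rounding noise).

1.0000 (no arbitrage)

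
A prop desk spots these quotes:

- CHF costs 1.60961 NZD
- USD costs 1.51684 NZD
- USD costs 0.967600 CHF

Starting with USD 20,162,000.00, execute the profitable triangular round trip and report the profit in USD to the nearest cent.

Profitable loop is USD → CHF → NZD → USD:
USD 20,162,000.00 × 0.967600 = CHF 19,508,751.20
CHF 19,508,751.20 × 1.60961 = NZD 31,401,481.02
NZD 31,401,481.02 ÷ 1.51684 = USD 20,701,907.27
Profit = USD 20,701,907.27 − USD 20,162,000.00

Profit: USD 539,907.27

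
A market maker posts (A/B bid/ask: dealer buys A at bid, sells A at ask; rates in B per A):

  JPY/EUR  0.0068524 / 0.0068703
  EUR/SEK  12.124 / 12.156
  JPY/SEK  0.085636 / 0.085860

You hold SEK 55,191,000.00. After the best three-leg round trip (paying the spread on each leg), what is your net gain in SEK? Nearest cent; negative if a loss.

Best loop SEK → EUR → JPY → SEK:
SEK 55,191,000.00 ÷ 12.156 (buy EUR at ask) = EUR 4,540,227.05
EUR 4,540,227.05 ÷ 0.0068703 (buy JPY at ask) = JPY 660,848,442
JPY 660,848,442 × 0.085636 (sell JPY at bid) = SEK 56,592,417.15

Net profit: SEK 1,401,417.15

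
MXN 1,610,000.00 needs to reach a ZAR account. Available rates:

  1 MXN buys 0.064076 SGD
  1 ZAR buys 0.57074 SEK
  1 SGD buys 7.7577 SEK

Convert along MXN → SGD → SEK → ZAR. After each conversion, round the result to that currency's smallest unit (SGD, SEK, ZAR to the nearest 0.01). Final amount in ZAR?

MXN 1,610,000.00 × 0.064076 = SGD 103,162.36
SGD 103,162.36 × 7.7577 = SEK 800,302.64
SEK 800,302.64 ÷ 0.57074 = ZAR 1,402,219.29

ZAR 1,402,219.29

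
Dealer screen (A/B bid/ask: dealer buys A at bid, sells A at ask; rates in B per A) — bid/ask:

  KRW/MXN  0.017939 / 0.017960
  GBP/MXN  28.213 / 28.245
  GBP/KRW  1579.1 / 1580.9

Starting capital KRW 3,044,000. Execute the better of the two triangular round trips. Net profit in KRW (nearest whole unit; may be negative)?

Net profit: KRW 8,888

Best loop KRW → MXN → GBP → KRW:
KRW 3,044,000 × 0.017939 (sell KRW at bid) = MXN 54,606.32
MXN 54,606.32 ÷ 28.245 (buy GBP at ask) = GBP 1,933.31
GBP 1,933.31 × 1579.1 (sell GBP at bid) = KRW 3,052,888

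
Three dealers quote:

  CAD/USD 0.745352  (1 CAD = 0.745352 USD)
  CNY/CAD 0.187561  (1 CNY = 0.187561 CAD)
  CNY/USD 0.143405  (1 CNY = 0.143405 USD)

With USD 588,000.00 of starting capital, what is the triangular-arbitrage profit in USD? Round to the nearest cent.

Profitable loop is USD → CAD → CNY → USD:
USD 588,000.00 ÷ 0.745352 = CAD 788,889.01
CAD 788,889.01 ÷ 0.187561 = CNY 4,206,039.68
CNY 4,206,039.68 × 0.143405 = USD 603,167.12
Profit = USD 603,167.12 − USD 588,000.00

Profit: USD 15,167.12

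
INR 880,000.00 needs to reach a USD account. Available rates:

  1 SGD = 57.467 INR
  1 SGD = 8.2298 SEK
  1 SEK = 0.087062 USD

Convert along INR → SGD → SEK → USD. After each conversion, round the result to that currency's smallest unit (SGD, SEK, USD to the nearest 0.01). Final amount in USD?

INR 880,000.00 ÷ 57.467 = SGD 15,313.14
SGD 15,313.14 × 8.2298 = SEK 126,024.08
SEK 126,024.08 × 0.087062 = USD 10,971.91

USD 10,971.91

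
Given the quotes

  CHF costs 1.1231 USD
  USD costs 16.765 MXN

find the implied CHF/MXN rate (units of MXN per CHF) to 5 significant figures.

CHF/MXN = 18.829

1 CHF × 1.1231 = 1.1231 USD
1.1231 USD × 16.765 = 18.8288 MXN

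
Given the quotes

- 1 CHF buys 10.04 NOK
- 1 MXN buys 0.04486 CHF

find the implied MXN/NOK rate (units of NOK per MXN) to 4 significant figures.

1 MXN × 0.04486 = 0.04486 CHF
0.04486 CHF × 10.04 = 0.450394 NOK

MXN/NOK = 0.4504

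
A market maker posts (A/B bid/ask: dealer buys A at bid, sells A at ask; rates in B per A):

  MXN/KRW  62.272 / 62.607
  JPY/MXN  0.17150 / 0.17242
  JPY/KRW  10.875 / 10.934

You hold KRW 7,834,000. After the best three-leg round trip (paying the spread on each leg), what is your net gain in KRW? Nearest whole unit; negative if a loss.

Net profit: KRW 58,277

Best loop KRW → MXN → JPY → KRW:
KRW 7,834,000 ÷ 62.607 (buy MXN at ask) = MXN 125,129.78
MXN 125,129.78 ÷ 0.17242 (buy JPY at ask) = JPY 725,727
JPY 725,727 × 10.875 (sell JPY at bid) = KRW 7,892,277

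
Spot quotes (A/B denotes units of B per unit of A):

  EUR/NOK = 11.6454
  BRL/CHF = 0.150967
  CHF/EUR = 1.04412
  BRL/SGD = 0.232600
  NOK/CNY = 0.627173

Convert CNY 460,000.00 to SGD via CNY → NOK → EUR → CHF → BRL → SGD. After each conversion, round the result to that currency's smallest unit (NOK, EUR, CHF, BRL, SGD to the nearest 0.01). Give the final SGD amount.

CNY 460,000.00 ÷ 0.627173 = NOK 733,449.94
NOK 733,449.94 ÷ 11.6454 = EUR 62,981.94
EUR 62,981.94 ÷ 1.04412 = CHF 60,320.60
CHF 60,320.60 ÷ 0.150967 = BRL 399,561.49
BRL 399,561.49 × 0.232600 = SGD 92,938.00

SGD 92,938.00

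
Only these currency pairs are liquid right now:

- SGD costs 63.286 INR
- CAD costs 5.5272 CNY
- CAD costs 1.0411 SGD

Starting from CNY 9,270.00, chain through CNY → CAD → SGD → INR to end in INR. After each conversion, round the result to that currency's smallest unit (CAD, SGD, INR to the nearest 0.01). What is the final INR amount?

CNY 9,270.00 ÷ 5.5272 = CAD 1,677.16
CAD 1,677.16 × 1.0411 = SGD 1,746.09
SGD 1,746.09 × 63.286 = INR 110,503.05

INR 110,503.05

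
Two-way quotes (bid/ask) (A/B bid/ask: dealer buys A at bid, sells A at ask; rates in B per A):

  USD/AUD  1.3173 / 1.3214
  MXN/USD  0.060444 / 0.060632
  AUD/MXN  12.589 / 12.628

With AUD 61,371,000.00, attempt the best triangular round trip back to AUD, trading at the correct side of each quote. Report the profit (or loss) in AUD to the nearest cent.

Net profit: AUD 145,599.72

Best loop AUD → MXN → USD → AUD:
AUD 61,371,000.00 × 12.589 (sell AUD at bid) = MXN 772,599,519.00
MXN 772,599,519.00 × 0.060444 (sell MXN at bid) = USD 46,699,005.33
USD 46,699,005.33 × 1.3173 (sell USD at bid) = AUD 61,516,599.72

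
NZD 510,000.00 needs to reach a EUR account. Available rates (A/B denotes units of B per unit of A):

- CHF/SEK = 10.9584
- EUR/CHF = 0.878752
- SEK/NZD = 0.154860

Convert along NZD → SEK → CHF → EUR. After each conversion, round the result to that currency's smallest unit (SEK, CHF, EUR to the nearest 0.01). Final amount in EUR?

NZD 510,000.00 ÷ 0.154860 = SEK 3,293,297.17
SEK 3,293,297.17 ÷ 10.9584 = CHF 300,527.19
CHF 300,527.19 ÷ 0.878752 = EUR 341,993.18

EUR 341,993.18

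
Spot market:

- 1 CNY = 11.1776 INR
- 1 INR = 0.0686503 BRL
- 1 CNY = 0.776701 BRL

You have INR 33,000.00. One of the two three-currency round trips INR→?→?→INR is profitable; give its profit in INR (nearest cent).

Profit: INR 402.33

Profitable loop is INR → CNY → BRL → INR:
INR 33,000.00 ÷ 11.1776 = CNY 2,952.33
CNY 2,952.33 × 0.776701 = BRL 2,293.08
BRL 2,293.08 ÷ 0.0686503 = INR 33,402.33
Profit = INR 33,402.33 − INR 33,000.00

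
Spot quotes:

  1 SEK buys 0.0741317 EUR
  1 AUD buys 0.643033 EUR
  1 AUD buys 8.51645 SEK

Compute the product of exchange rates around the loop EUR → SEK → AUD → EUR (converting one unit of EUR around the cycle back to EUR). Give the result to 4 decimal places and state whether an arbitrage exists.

1.0185 (arbitrage exists)

Around EUR → SEK → AUD → EUR: 1 ÷ 0.0741317 ÷ 8.51645 × 0.643033 = 1.018523
Product > 1; profitable direction is EUR → SEK → AUD → EUR.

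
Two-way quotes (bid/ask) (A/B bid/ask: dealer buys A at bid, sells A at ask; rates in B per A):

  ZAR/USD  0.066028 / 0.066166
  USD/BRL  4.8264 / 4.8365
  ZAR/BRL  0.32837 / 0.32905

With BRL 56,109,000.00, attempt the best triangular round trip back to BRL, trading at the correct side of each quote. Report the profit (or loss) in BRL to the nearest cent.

Best loop BRL → USD → ZAR → BRL:
BRL 56,109,000.00 ÷ 4.8365 (buy USD at ask) = USD 11,601,157.86
USD 11,601,157.86 ÷ 0.066166 (buy ZAR at ask) = ZAR 175,334,127.23
ZAR 175,334,127.23 × 0.32837 (sell ZAR at bid) = BRL 57,574,467.36

Net profit: BRL 1,465,467.36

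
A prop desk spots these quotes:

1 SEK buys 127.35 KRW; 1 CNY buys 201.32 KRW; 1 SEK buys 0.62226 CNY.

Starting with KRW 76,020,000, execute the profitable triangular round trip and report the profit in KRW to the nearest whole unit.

Profit: KRW 1,260,159

Profitable loop is KRW → CNY → SEK → KRW:
KRW 76,020,000 ÷ 201.32 = CNY 377,607.79
CNY 377,607.79 ÷ 0.62226 = SEK 606,832.82
SEK 606,832.82 × 127.35 = KRW 77,280,159
Profit = KRW 77,280,159 − KRW 76,020,000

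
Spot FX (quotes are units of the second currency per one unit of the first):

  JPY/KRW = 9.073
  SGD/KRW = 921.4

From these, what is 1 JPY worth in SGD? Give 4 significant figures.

1 JPY × 9.073 = 9.073 KRW
9.073 KRW ÷ 921.4 = 0.00984697 SGD

JPY/SGD = 0.009847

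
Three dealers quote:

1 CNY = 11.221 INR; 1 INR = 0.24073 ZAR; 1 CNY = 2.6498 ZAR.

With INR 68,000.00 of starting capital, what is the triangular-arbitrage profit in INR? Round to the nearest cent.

Profit: INR 1,319.85

Profitable loop is INR → ZAR → CNY → INR:
INR 68,000.00 × 0.24073 = ZAR 16,369.64
ZAR 16,369.64 ÷ 2.6498 = CNY 6,177.69
CNY 6,177.69 × 11.221 = INR 69,319.85
Profit = INR 69,319.85 − INR 68,000.00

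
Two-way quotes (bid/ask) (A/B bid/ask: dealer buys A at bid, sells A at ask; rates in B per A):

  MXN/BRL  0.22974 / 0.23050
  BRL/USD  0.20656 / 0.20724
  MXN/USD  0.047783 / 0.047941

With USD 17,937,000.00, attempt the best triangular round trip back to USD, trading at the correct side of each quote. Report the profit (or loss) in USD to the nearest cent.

Net profit: USD 5,324.53

Best loop USD → BRL → MXN → USD:
USD 17,937,000.00 ÷ 0.20724 (buy BRL at ask) = BRL 86,551,823.97
BRL 86,551,823.97 ÷ 0.23050 (buy MXN at ask) = MXN 375,495,982.53
MXN 375,495,982.53 × 0.047783 (sell MXN at bid) = USD 17,942,324.53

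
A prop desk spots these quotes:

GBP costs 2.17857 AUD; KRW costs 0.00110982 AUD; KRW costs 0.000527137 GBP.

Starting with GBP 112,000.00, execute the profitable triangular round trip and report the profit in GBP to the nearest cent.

Profitable loop is GBP → AUD → KRW → GBP:
GBP 112,000.00 × 2.17857 = AUD 243,999.84
AUD 243,999.84 ÷ 0.00110982 = KRW 219,855,328
KRW 219,855,328 × 0.000527137 = GBP 115,893.88
Profit = GBP 115,893.88 − GBP 112,000.00

Profit: GBP 3,893.88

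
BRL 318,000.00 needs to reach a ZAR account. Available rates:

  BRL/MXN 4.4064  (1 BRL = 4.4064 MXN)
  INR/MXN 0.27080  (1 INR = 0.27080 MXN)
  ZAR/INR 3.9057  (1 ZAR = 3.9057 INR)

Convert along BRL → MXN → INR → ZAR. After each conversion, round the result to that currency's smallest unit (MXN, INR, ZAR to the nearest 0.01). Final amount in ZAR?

BRL 318,000.00 × 4.4064 = MXN 1,401,235.20
MXN 1,401,235.20 ÷ 0.27080 = INR 5,174,428.36
INR 5,174,428.36 ÷ 3.9057 = ZAR 1,324,840.20

ZAR 1,324,840.20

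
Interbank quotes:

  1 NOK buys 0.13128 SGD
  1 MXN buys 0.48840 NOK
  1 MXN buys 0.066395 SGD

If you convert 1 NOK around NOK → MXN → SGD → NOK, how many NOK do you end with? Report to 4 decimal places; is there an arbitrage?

Around NOK → MXN → SGD → NOK: 1 ÷ 0.48840 × 0.066395 ÷ 0.13128 = 1.035526
Product > 1; profitable direction is NOK → MXN → SGD → NOK.

1.0355 (arbitrage exists)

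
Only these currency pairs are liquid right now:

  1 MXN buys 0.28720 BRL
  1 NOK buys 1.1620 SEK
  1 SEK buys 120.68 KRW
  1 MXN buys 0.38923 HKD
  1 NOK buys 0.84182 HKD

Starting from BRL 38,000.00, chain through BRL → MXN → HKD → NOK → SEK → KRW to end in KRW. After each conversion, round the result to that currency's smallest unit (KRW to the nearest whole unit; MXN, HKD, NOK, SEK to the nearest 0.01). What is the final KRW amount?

BRL 38,000.00 ÷ 0.28720 = MXN 132,311.98
MXN 132,311.98 × 0.38923 = HKD 51,499.79
HKD 51,499.79 ÷ 0.84182 = NOK 61,176.72
NOK 61,176.72 × 1.1620 = SEK 71,087.35
SEK 71,087.35 × 120.68 = KRW 8,578,821

KRW 8,578,821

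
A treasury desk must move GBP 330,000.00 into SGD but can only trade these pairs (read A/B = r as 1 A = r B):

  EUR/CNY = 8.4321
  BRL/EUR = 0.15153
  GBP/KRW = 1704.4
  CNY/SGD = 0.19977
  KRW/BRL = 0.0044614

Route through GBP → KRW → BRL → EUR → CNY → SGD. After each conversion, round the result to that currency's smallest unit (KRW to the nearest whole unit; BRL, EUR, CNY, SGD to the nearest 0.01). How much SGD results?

GBP 330,000.00 × 1704.4 = KRW 562,452,000
KRW 562,452,000 × 0.0044614 = BRL 2,509,323.35
BRL 2,509,323.35 × 0.15153 = EUR 380,237.77
EUR 380,237.77 × 8.4321 = CNY 3,206,202.90
CNY 3,206,202.90 × 0.19977 = SGD 640,503.15

SGD 640,503.15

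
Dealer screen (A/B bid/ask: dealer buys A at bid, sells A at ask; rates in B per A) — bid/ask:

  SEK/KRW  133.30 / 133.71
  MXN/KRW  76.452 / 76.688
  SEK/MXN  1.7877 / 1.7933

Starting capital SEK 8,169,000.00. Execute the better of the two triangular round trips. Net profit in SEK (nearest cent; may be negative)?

Net profit: SEK 181,038.90

Best loop SEK → MXN → KRW → SEK:
SEK 8,169,000.00 × 1.7877 (sell SEK at bid) = MXN 14,603,721.30
MXN 14,603,721.30 × 76.452 (sell MXN at bid) = KRW 1,116,483,701
KRW 1,116,483,701 ÷ 133.71 (buy SEK at ask) = SEK 8,350,038.90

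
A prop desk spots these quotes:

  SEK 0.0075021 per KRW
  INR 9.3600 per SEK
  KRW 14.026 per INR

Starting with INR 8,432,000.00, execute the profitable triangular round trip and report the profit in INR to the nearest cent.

Profitable loop is INR → SEK → KRW → INR:
INR 8,432,000.00 ÷ 9.3600 = SEK 900,854.70
SEK 900,854.70 ÷ 0.0075021 = KRW 120,080,338
KRW 120,080,338 ÷ 14.026 = INR 8,561,267.48
Profit = INR 8,561,267.48 − INR 8,432,000.00

Profit: INR 129,267.48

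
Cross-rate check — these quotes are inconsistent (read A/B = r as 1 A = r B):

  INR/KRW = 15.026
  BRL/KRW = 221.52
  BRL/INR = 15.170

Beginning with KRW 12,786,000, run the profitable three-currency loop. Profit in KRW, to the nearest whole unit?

Profit: KRW 370,814

Profitable loop is KRW → BRL → INR → KRW:
KRW 12,786,000 ÷ 221.52 = BRL 57,719.39
BRL 57,719.39 × 15.170 = INR 875,603.20
INR 875,603.20 × 15.026 = KRW 13,156,814
Profit = KRW 13,156,814 − KRW 12,786,000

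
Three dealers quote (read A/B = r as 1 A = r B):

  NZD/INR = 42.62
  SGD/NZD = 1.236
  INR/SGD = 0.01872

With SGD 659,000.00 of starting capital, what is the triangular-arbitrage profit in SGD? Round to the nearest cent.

Profit: SGD 9,263.37

Profitable loop is SGD → INR → NZD → SGD:
SGD 659,000.00 ÷ 0.01872 = INR 35,202,991.45
INR 35,202,991.45 ÷ 42.62 = NZD 825,973.52
NZD 825,973.52 ÷ 1.236 = SGD 668,263.37
Profit = SGD 668,263.37 − SGD 659,000.00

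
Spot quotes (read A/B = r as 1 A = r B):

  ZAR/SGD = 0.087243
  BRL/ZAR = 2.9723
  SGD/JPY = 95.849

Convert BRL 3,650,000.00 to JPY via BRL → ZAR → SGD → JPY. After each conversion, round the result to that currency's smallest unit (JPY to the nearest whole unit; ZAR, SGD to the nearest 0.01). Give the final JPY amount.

JPY 90,720,134

BRL 3,650,000.00 × 2.9723 = ZAR 10,848,895.00
ZAR 10,848,895.00 × 0.087243 = SGD 946,490.15
SGD 946,490.15 × 95.849 = JPY 90,720,134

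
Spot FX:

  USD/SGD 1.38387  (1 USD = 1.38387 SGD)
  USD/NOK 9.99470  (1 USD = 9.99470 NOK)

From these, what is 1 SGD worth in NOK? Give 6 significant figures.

1 SGD ÷ 1.38387 = 0.722611 USD
0.722611 USD × 9.99470 = 7.22228 NOK

SGD/NOK = 7.22228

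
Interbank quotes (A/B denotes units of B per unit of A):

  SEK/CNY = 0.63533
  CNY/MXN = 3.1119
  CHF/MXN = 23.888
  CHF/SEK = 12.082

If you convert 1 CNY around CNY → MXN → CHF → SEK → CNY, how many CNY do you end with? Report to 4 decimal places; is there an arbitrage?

1.0000 (no arbitrage)

Around CNY → MXN → CHF → SEK → CNY: 1 × 3.1119 ÷ 23.888 × 12.082 × 0.63533 = 0.999963
Product ≈ 1 (deviation 0.004%, within rounding noise).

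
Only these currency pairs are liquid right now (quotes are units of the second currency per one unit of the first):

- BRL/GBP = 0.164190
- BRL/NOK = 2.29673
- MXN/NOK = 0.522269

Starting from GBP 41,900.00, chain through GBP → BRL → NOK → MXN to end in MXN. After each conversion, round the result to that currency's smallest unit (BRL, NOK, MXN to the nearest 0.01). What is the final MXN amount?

MXN 1,122,232.97

GBP 41,900.00 ÷ 0.164190 = BRL 255,192.16
BRL 255,192.16 × 2.29673 = NOK 586,107.49
NOK 586,107.49 ÷ 0.522269 = MXN 1,122,232.97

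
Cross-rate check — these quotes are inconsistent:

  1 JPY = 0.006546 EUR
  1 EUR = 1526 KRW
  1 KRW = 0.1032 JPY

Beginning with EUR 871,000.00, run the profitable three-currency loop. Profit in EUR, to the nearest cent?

Profit: EUR 26,900.86

Profitable loop is EUR → KRW → JPY → EUR:
EUR 871,000.00 × 1526 = KRW 1,329,146,000
KRW 1,329,146,000 × 0.1032 = JPY 137,167,867
JPY 137,167,867 × 0.006546 = EUR 897,900.86
Profit = EUR 897,900.86 − EUR 871,000.00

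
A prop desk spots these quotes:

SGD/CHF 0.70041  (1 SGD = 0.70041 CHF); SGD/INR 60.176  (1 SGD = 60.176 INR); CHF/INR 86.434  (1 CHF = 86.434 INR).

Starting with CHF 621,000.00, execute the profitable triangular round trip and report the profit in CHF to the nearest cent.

Profit: CHF 3,748.52

Profitable loop is CHF → INR → SGD → CHF:
CHF 621,000.00 × 86.434 = INR 53,675,514.00
INR 53,675,514.00 ÷ 60.176 = SGD 891,975.44
SGD 891,975.44 × 0.70041 = CHF 624,748.52
Profit = CHF 624,748.52 − CHF 621,000.00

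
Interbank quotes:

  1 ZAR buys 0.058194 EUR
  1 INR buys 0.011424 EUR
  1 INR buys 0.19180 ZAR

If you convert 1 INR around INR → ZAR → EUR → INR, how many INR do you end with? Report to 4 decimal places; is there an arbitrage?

0.9770 (arbitrage exists)

Around INR → ZAR → EUR → INR: 1 × 0.19180 × 0.058194 ÷ 0.011424 = 0.977032
Product < 1; profitable direction is INR → EUR → ZAR → INR.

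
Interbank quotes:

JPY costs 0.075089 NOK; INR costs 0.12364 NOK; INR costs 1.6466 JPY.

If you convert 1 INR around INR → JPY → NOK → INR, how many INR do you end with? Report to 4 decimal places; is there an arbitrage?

Around INR → JPY → NOK → INR: 1 × 1.6466 × 0.075089 ÷ 0.12364 = 1.000013
Product ≈ 1 (deviation 0.001%, within rounding noise).

1.0000 (no arbitrage)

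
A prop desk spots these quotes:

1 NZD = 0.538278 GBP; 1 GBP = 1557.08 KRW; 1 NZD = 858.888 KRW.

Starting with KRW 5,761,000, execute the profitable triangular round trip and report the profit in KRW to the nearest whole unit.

Profit: KRW 142,599

Profitable loop is KRW → GBP → NZD → KRW:
KRW 5,761,000 ÷ 1557.08 = GBP 3,699.87
GBP 3,699.87 ÷ 0.538278 = NZD 6,873.54
NZD 6,873.54 × 858.888 = KRW 5,903,599
Profit = KRW 5,903,599 − KRW 5,761,000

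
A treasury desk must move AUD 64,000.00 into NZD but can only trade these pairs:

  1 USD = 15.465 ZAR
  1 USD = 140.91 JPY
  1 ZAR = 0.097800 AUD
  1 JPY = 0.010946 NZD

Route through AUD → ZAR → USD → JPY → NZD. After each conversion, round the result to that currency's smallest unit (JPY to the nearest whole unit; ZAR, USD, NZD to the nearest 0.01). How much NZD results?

NZD 65,266.21

AUD 64,000.00 ÷ 0.097800 = ZAR 654,396.73
ZAR 654,396.73 ÷ 15.465 = USD 42,314.69
USD 42,314.69 × 140.91 = JPY 5,962,563
JPY 5,962,563 × 0.010946 = NZD 65,266.21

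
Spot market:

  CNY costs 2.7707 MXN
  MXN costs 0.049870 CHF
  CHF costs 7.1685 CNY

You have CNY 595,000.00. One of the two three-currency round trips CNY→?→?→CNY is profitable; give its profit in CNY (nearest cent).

Profitable loop is CNY → CHF → MXN → CNY:
CNY 595,000.00 ÷ 7.1685 = CHF 83,002.02
CHF 83,002.02 ÷ 0.049870 = MXN 1,664,367.81
MXN 1,664,367.81 ÷ 2.7707 = CNY 600,703.00
Profit = CNY 600,703.00 − CNY 595,000.00

Profit: CNY 5,703.00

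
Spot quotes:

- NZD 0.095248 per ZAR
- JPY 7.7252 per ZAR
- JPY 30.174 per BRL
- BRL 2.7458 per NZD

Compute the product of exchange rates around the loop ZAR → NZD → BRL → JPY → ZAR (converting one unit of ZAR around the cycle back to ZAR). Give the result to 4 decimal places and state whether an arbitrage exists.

Around ZAR → NZD → BRL → JPY → ZAR: 1 × 0.095248 × 2.7458 × 30.174 ÷ 7.7252 = 1.021522
Product > 1; profitable direction is ZAR → NZD → BRL → JPY → ZAR.

1.0215 (arbitrage exists)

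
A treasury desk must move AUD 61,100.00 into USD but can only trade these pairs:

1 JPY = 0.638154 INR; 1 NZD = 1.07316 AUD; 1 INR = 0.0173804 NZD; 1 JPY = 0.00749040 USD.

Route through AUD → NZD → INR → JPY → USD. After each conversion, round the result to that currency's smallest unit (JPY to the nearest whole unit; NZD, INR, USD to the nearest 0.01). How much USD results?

USD 38,450.01

AUD 61,100.00 ÷ 1.07316 = NZD 56,934.66
NZD 56,934.66 ÷ 0.0173804 = INR 3,275,796.87
INR 3,275,796.87 ÷ 0.638154 = JPY 5,133,239
JPY 5,133,239 × 0.00749040 = USD 38,450.01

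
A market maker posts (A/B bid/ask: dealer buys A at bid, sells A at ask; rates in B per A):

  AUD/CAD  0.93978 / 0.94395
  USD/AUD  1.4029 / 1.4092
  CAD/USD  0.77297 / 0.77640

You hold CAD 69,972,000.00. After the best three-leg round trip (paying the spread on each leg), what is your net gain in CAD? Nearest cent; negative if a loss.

Net profit: CAD 1,336,260.06

Best loop CAD → USD → AUD → CAD:
CAD 69,972,000.00 × 0.77297 (sell CAD at bid) = USD 54,086,256.84
USD 54,086,256.84 × 1.4029 (sell USD at bid) = AUD 75,877,609.72
AUD 75,877,609.72 × 0.93978 (sell AUD at bid) = CAD 71,308,260.06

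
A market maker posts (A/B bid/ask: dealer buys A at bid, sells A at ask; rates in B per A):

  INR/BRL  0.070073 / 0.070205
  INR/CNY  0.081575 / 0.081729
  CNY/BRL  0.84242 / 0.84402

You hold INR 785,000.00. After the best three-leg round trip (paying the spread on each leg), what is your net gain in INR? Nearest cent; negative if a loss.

Best loop INR → BRL → CNY → INR:
INR 785,000.00 × 0.070073 (sell INR at bid) = BRL 55,007.31
BRL 55,007.31 ÷ 0.84402 (buy CNY at ask) = CNY 65,172.99
CNY 65,172.99 ÷ 0.081729 (buy INR at ask) = INR 797,427.93

Net profit: INR 12,427.93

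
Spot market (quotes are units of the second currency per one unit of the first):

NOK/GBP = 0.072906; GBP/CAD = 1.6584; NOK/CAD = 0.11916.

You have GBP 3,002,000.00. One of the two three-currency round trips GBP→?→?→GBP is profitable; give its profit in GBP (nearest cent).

Profit: GBP 44,020.02

Profitable loop is GBP → CAD → NOK → GBP:
GBP 3,002,000.00 × 1.6584 = CAD 4,978,516.80
CAD 4,978,516.80 ÷ 0.11916 = NOK 41,780,100.70
NOK 41,780,100.70 × 0.072906 = GBP 3,046,020.02
Profit = GBP 3,046,020.02 − GBP 3,002,000.00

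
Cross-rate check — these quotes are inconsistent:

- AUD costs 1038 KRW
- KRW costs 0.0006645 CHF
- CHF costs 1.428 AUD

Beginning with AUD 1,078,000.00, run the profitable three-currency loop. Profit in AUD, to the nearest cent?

Profit: AUD 16,455.77

Profitable loop is AUD → CHF → KRW → AUD:
AUD 1,078,000.00 ÷ 1.428 = CHF 754,901.96
CHF 754,901.96 ÷ 0.0006645 = KRW 1,136,045,088
KRW 1,136,045,088 ÷ 1038 = AUD 1,094,455.77
Profit = AUD 1,094,455.77 − AUD 1,078,000.00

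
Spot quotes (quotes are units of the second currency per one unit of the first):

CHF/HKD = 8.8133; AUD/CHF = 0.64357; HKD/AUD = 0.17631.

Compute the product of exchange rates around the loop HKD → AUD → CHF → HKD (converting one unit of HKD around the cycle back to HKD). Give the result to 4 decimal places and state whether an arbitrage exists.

Around HKD → AUD → CHF → HKD: 1 × 0.17631 × 0.64357 × 8.8133 = 1.000026
Product ≈ 1 (deviation 0.003%, within rounding noise).

1.0000 (no arbitrage)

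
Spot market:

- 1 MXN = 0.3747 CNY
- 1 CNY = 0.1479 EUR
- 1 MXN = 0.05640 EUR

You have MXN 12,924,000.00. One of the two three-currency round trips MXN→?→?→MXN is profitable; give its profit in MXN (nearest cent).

Profitable loop is MXN → EUR → CNY → MXN:
MXN 12,924,000.00 × 0.05640 = EUR 728,913.60
EUR 728,913.60 ÷ 0.1479 = CNY 4,928,421.91
CNY 4,928,421.91 ÷ 0.3747 = MXN 13,152,980.80
Profit = MXN 13,152,980.80 − MXN 12,924,000.00

Profit: MXN 228,980.80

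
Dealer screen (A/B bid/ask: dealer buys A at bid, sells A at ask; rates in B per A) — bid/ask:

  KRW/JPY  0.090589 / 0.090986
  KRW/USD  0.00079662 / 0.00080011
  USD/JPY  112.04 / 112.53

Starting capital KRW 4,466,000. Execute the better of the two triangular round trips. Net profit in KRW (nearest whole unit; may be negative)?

Net profit: KRW 27,411

Best loop KRW → JPY → USD → KRW:
KRW 4,466,000 × 0.090589 (sell KRW at bid) = JPY 404,570
JPY 404,570 ÷ 112.53 (buy USD at ask) = USD 3,595.22
USD 3,595.22 ÷ 0.00080011 (buy KRW at ask) = KRW 4,493,411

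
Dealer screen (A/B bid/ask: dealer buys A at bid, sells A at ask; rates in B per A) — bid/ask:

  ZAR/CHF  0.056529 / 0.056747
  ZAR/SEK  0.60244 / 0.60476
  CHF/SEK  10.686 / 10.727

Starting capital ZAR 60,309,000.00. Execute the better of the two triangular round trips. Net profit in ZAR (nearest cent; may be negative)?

Best loop ZAR → CHF → SEK → ZAR:
ZAR 60,309,000.00 × 0.056529 (sell ZAR at bid) = CHF 3,409,207.46
CHF 3,409,207.46 × 10.686 (sell CHF at bid) = SEK 36,430,790.93
SEK 36,430,790.93 ÷ 0.60476 (buy ZAR at ask) = ZAR 60,240,080.24

Net result: ZAR -68,919.76 (no profitable arbitrage after spreads)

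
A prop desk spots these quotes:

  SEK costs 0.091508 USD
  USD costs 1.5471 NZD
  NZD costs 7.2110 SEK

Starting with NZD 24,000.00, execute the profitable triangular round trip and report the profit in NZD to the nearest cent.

Profit: NZD 501.02

Profitable loop is NZD → SEK → USD → NZD:
NZD 24,000.00 × 7.2110 = SEK 173,064.00
SEK 173,064.00 × 0.091508 = USD 15,836.74
USD 15,836.74 × 1.5471 = NZD 24,501.02
Profit = NZD 24,501.02 − NZD 24,000.00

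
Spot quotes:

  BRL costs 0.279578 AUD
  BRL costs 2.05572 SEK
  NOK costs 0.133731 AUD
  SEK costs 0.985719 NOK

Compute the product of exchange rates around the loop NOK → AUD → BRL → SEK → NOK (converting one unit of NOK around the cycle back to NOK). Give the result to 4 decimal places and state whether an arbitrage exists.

Around NOK → AUD → BRL → SEK → NOK: 1 × 0.133731 ÷ 0.279578 × 2.05572 × 0.985719 = 0.969273
Product < 1; profitable direction is NOK → SEK → BRL → AUD → NOK.

0.9693 (arbitrage exists)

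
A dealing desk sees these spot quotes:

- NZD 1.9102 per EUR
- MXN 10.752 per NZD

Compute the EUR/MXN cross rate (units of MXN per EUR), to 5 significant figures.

EUR/MXN = 20.538

1 EUR × 1.9102 = 1.9102 NZD
1.9102 NZD × 10.752 = 20.5385 MXN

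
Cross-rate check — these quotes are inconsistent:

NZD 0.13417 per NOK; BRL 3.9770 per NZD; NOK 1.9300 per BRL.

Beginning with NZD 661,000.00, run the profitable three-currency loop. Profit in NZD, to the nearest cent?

Profit: NZD 19,721.99

Profitable loop is NZD → BRL → NOK → NZD:
NZD 661,000.00 × 3.9770 = BRL 2,628,797.00
BRL 2,628,797.00 × 1.9300 = NOK 5,073,578.21
NOK 5,073,578.21 × 0.13417 = NZD 680,721.99
Profit = NZD 680,721.99 − NZD 661,000.00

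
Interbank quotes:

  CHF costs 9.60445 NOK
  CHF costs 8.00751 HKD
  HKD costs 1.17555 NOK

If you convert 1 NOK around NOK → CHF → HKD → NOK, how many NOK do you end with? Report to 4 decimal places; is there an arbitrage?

Around NOK → CHF → HKD → NOK: 1 ÷ 9.60445 × 8.00751 × 1.17555 = 0.980090
Product < 1; profitable direction is NOK → HKD → CHF → NOK.

0.9801 (arbitrage exists)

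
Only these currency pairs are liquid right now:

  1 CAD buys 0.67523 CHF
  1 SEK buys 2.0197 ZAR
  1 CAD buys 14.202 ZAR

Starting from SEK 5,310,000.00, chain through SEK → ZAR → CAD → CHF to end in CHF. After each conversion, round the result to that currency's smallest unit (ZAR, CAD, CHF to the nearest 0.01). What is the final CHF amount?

SEK 5,310,000.00 × 2.0197 = ZAR 10,724,607.00
ZAR 10,724,607.00 ÷ 14.202 = CAD 755,147.66
CAD 755,147.66 × 0.67523 = CHF 509,898.35

CHF 509,898.35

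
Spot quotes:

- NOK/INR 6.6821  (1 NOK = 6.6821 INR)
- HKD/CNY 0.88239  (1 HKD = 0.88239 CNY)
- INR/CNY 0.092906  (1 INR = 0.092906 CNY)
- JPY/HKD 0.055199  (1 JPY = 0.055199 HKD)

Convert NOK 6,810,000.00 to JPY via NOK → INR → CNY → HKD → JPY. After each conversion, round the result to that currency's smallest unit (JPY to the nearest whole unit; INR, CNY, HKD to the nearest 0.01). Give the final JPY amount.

NOK 6,810,000.00 × 6.6821 = INR 45,505,101.00
INR 45,505,101.00 × 0.092906 = CNY 4,227,696.91
CNY 4,227,696.91 ÷ 0.88239 = HKD 4,791,188.60
HKD 4,791,188.60 ÷ 0.055199 = JPY 86,798,467

JPY 86,798,467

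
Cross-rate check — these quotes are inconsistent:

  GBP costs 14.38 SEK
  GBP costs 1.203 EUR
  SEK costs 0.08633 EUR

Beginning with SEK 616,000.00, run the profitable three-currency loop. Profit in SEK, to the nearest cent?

Profitable loop is SEK → EUR → GBP → SEK:
SEK 616,000.00 × 0.08633 = EUR 53,179.28
EUR 53,179.28 ÷ 1.203 = GBP 44,205.55
GBP 44,205.55 × 14.38 = SEK 635,675.85
Profit = SEK 635,675.85 − SEK 616,000.00

Profit: SEK 19,675.85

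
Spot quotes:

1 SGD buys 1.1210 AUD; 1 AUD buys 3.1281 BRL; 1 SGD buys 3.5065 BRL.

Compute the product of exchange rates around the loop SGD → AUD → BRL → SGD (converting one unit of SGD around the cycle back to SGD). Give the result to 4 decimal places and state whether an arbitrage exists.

1.0000 (no arbitrage)

Around SGD → AUD → BRL → SGD: 1 × 1.1210 × 3.1281 ÷ 3.5065 = 1.000029
Product ≈ 1 (deviation 0.003%, within rounding noise).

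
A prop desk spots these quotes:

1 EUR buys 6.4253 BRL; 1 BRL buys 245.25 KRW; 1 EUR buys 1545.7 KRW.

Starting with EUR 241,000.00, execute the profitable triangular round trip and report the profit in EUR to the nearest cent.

Profit: EUR 4,693.84

Profitable loop is EUR → BRL → KRW → EUR:
EUR 241,000.00 × 6.4253 = BRL 1,548,497.30
BRL 1,548,497.30 × 245.25 = KRW 379,768,963
KRW 379,768,963 ÷ 1545.7 = EUR 245,693.84
Profit = EUR 245,693.84 − EUR 241,000.00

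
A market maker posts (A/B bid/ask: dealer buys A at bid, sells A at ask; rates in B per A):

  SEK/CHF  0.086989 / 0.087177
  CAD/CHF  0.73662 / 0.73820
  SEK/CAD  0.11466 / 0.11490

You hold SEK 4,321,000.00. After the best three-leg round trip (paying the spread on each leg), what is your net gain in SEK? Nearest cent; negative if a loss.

Net profit: SEK 110,538.59

Best loop SEK → CHF → CAD → SEK:
SEK 4,321,000.00 × 0.086989 (sell SEK at bid) = CHF 375,879.47
CHF 375,879.47 ÷ 0.73820 (buy CAD at ask) = CAD 509,183.78
CAD 509,183.78 ÷ 0.11490 (buy SEK at ask) = SEK 4,431,538.59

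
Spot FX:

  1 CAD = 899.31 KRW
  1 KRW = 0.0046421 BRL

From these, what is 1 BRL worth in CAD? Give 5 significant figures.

BRL/CAD = 0.23954

1 BRL ÷ 0.0046421 = 215.42 KRW
215.42 KRW ÷ 899.31 = 0.239539 CAD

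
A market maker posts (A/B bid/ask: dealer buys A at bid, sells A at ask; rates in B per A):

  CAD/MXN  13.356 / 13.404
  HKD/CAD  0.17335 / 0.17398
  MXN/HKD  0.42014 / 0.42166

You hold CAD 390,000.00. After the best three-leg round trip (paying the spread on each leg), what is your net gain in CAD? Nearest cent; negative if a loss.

Best loop CAD → HKD → MXN → CAD:
CAD 390,000.00 ÷ 0.17398 (buy HKD at ask) = HKD 2,241,636.97
HKD 2,241,636.97 ÷ 0.42166 (buy MXN at ask) = MXN 5,316,219.16
MXN 5,316,219.16 ÷ 13.404 (buy CAD at ask) = CAD 396,614.38

Net profit: CAD 6,614.38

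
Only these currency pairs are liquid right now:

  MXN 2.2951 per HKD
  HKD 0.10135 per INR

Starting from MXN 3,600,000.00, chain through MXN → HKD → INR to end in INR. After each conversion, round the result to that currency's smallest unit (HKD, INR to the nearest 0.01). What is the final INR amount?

MXN 3,600,000.00 ÷ 2.2951 = HKD 1,568,559.10
HKD 1,568,559.10 ÷ 0.10135 = INR 15,476,656.14

INR 15,476,656.14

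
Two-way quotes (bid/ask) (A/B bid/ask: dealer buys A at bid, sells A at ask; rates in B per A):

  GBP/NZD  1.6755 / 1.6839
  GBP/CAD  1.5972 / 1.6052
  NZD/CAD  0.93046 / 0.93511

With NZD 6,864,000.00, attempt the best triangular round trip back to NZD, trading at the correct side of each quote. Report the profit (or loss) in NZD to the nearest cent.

Net profit: NZD 98,377.68

Best loop NZD → GBP → CAD → NZD:
NZD 6,864,000.00 ÷ 1.6839 (buy GBP at ask) = GBP 4,076,251.56
GBP 4,076,251.56 × 1.5972 (sell GBP at bid) = CAD 6,510,588.99
CAD 6,510,588.99 ÷ 0.93511 (buy NZD at ask) = NZD 6,962,377.68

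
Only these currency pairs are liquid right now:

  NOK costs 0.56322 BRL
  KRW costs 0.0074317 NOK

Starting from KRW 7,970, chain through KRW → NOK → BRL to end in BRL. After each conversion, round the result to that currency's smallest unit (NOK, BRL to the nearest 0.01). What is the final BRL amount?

BRL 33.36

KRW 7,970 × 0.0074317 = NOK 59.23
NOK 59.23 × 0.56322 = BRL 33.36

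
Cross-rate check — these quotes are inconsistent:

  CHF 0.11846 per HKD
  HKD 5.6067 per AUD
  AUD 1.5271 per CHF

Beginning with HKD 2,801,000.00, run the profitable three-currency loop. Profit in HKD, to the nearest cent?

Profitable loop is HKD → CHF → AUD → HKD:
HKD 2,801,000.00 × 0.11846 = CHF 331,806.46
CHF 331,806.46 × 1.5271 = AUD 506,701.65
AUD 506,701.65 × 5.6067 = HKD 2,840,924.11
Profit = HKD 2,840,924.11 − HKD 2,801,000.00

Profit: HKD 39,924.11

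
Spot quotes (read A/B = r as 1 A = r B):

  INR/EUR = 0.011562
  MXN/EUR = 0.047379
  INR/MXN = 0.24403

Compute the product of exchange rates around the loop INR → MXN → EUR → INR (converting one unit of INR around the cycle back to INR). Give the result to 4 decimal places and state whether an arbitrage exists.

Around INR → MXN → EUR → INR: 1 × 0.24403 × 0.047379 ÷ 0.011562 = 0.999991
Product ≈ 1 (deviation 0.001%, within rounding noise).

1.0000 (no arbitrage)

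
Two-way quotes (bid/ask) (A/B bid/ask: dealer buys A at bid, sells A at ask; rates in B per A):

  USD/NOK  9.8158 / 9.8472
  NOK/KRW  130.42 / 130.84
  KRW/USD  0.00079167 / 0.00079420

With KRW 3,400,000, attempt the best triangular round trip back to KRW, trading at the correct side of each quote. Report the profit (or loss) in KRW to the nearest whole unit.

Best loop KRW → USD → NOK → KRW:
KRW 3,400,000 × 0.00079167 (sell KRW at bid) = USD 2,691.68
USD 2,691.68 × 9.8158 (sell USD at bid) = NOK 26,420.97
NOK 26,420.97 × 130.42 (sell NOK at bid) = KRW 3,445,823

Net profit: KRW 45,823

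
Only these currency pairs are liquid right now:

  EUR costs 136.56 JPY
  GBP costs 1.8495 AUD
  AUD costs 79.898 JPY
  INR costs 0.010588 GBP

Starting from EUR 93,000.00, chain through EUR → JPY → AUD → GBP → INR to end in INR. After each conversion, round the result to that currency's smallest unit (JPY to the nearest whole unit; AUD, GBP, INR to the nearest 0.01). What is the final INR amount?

INR 8,117,125.99

EUR 93,000.00 × 136.56 = JPY 12,700,080
JPY 12,700,080 ÷ 79.898 = AUD 158,953.67
AUD 158,953.67 ÷ 1.8495 = GBP 85,944.13
GBP 85,944.13 ÷ 0.010588 = INR 8,117,125.99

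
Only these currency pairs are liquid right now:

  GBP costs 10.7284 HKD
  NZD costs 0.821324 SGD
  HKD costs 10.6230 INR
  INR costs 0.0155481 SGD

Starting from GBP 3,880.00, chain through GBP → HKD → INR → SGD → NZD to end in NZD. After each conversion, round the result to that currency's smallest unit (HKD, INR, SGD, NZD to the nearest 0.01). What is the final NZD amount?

GBP 3,880.00 × 10.7284 = HKD 41,626.19
HKD 41,626.19 × 10.6230 = INR 442,195.02
INR 442,195.02 × 0.0155481 = SGD 6,875.29
SGD 6,875.29 ÷ 0.821324 = NZD 8,370.98

NZD 8,370.98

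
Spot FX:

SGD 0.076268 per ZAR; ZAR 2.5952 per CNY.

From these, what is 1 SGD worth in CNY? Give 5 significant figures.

1 SGD ÷ 0.076268 = 13.1117 ZAR
13.1117 ZAR ÷ 2.5952 = 5.05227 CNY

SGD/CNY = 5.0523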